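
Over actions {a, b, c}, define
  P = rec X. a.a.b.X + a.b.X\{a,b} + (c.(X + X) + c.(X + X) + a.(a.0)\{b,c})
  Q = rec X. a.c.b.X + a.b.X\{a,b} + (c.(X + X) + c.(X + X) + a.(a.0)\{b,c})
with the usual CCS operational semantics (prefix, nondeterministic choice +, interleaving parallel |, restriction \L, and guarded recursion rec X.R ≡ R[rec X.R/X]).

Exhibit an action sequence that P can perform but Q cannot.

aab

P's transition system — 9 states:
  m0 = rec X. a.a.b.X + a.b.X\{a,b} + (c.(X + X) + c.(X + X) + a.(a.0)\{b,c}) :: --a--▸ m1, --a--▸ m2, --a--▸ m3, --c--▸ m4
  m1 = (a.0)\{b,c} :: --a--▸ m5
  m2 = a.b.(rec X. a.a.b.X + a.b.X\{a,b} + (c.(X + X) + c.(X + X) + a.(a.0)\{b,c})) :: --a--▸ m6
  m3 = b.(rec X. a.a.b.X + a.b.X\{a,b} + (c.(X + X) + c.(X + X) + a.(a.0)\{b,c}))\{a,b} :: --b--▸ m7
  m4 = (rec X. a.a.b.X + a.b.X\{a,b} + (c.(X + X) + c.(X + X) + a.(a.0)\{b,c})) + (rec X. a.a.b.X + a.b.X\{a,b} + (c.(X + X) + c.(X + X) + a.(a.0)\{b,c})) :: --a--▸ m1, --a--▸ m2, --a--▸ m3, --c--▸ m4
  m5 = 0\{b,c} :: ·
  m6 = b.(rec X. a.a.b.X + a.b.X\{a,b} + (c.(X + X) + c.(X + X) + a.(a.0)\{b,c})) :: --b--▸ m0
  m7 = (rec X. a.a.b.X + a.b.X\{a,b} + (c.(X + X) + c.(X + X) + a.(a.0)\{b,c}))\{a,b} :: --c--▸ m8
  m8 = ((rec X. a.a.b.X + a.b.X\{a,b} + (c.(X + X) + c.(X + X) + a.(a.0)\{b,c})) + (rec X. a.a.b.X + a.b.X\{a,b} + (c.(X + X) + c.(X + X) + a.(a.0)\{b,c})))\{a,b} :: --c--▸ m8
Q's transition system — 9 states:
  n0 = rec X. a.c.b.X + a.b.X\{a,b} + (c.(X + X) + c.(X + X) + a.(a.0)\{b,c}) :: --a--▸ n1, --a--▸ n2, --a--▸ n3, --c--▸ n4
  n1 = (a.0)\{b,c} :: --a--▸ n5
  n2 = b.(rec X. a.c.b.X + a.b.X\{a,b} + (c.(X + X) + c.(X + X) + a.(a.0)\{b,c}))\{a,b} :: --b--▸ n6
  n3 = c.b.(rec X. a.c.b.X + a.b.X\{a,b} + (c.(X + X) + c.(X + X) + a.(a.0)\{b,c})) :: --c--▸ n7
  n4 = (rec X. a.c.b.X + a.b.X\{a,b} + (c.(X + X) + c.(X + X) + a.(a.0)\{b,c})) + (rec X. a.c.b.X + a.b.X\{a,b} + (c.(X + X) + c.(X + X) + a.(a.0)\{b,c})) :: --a--▸ n1, --a--▸ n2, --a--▸ n3, --c--▸ n4
  n5 = 0\{b,c} :: ·
  n6 = (rec X. a.c.b.X + a.b.X\{a,b} + (c.(X + X) + c.(X + X) + a.(a.0)\{b,c}))\{a,b} :: --c--▸ n8
  n7 = b.(rec X. a.c.b.X + a.b.X\{a,b} + (c.(X + X) + c.(X + X) + a.(a.0)\{b,c})) :: --b--▸ n0
  n8 = ((rec X. a.c.b.X + a.b.X\{a,b} + (c.(X + X) + c.(X + X) + a.(a.0)\{b,c})) + (rec X. a.c.b.X + a.b.X\{a,b} + (c.(X + X) + c.(X + X) + a.(a.0)\{b,c})))\{a,b} :: --c--▸ n8
Executing aab from P (initial set {m0}):
  step 1 (a): {m1, m2, m3}
  step 2 (a): {m5, m6}
  step 3 (b): {m0}
  — P admits the full trace.
Executing aab from Q (initial set {n0}):
  step 1 (a): {n1, n2, n3}
  step 2 (a): {n5}
  step 3 (b): ∅ (Q stuck)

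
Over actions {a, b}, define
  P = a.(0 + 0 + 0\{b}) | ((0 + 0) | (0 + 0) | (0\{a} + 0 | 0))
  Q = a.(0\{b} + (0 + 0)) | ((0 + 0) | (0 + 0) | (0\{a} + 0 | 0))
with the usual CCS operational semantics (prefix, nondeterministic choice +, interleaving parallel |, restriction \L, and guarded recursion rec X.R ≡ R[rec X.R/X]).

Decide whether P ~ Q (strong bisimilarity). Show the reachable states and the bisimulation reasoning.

Reachable graph of P (2 states):
  p0 = a.(0 + 0 + 0\{b}) | ((0 + 0) | (0 + 0) | (0\{a} + 0 | 0)) → ··a··> p1
  p1 = (0 + 0 + 0\{b}) | ((0 + 0) | (0 + 0) | (0\{a} + 0 | 0)) → deadlocked
Reachable graph of Q (2 states):
  q0 = a.(0\{b} + (0 + 0)) | ((0 + 0) | (0 + 0) | (0\{a} + 0 | 0)) → ··a··> q1
  q1 = (0\{b} + (0 + 0)) | ((0 + 0) | (0 + 0) | (0\{a} + 0 | 0)) → deadlocked
Partition-refinement fixed point:
  B0 = {p0, q0}
  B1 = {p1, q1}
p0 ∈ B0, q0 ∈ B0 → same block

YES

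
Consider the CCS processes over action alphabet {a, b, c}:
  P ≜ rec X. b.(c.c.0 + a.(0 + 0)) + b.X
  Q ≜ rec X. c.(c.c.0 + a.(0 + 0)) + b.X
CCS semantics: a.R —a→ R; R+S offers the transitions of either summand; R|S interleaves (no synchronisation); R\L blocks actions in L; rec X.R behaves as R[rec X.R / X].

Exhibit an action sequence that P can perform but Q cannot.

Reachable graph of P (5 states):
  m0 = rec X. b.(c.c.0 + a.(0 + 0)) + b.X ⊢ ··b··> m0, ··b··> m1
  m1 = c.c.0 + a.(0 + 0) ⊢ ··a··> m2, ··c··> m3
  m2 = 0 + 0 ⊢ (no moves)
  m3 = c.0 ⊢ ··c··> m4
  m4 = 0 ⊢ (no moves)
Reachable graph of Q (5 states):
  n0 = rec X. c.(c.c.0 + a.(0 + 0)) + b.X ⊢ ··b··> n0, ··c··> n1
  n1 = c.c.0 + a.(0 + 0) ⊢ ··a··> n2, ··c··> n3
  n2 = 0 + 0 ⊢ (no moves)
  n3 = c.0 ⊢ ··c··> n4
  n4 = 0 ⊢ (no moves)
Trace ⟨ba⟩ through P, begin at {m0}:
  step 1 (b): {m0, m1}
  step 2 (a): {m2}
  — P admits the full trace.
Trace ⟨ba⟩ through Q, begin at {n0}:
  step 1 (b): {n0}
  step 2 (a): ∅ (Q stuck)

ba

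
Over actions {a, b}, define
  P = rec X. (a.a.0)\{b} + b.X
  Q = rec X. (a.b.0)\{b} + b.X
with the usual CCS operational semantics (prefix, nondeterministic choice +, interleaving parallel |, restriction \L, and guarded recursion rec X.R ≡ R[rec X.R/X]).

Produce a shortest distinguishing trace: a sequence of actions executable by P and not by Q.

aa

Reachable graph of P (3 states):
  s0 = rec X. (a.a.0)\{b} + b.X :: --a--▸ s1, --b--▸ s0
  s1 = (a.0)\{b} :: --a--▸ s2
  s2 = 0\{b} :: deadlocked
Reachable graph of Q (2 states):
  t0 = rec X. (a.b.0)\{b} + b.X :: --a--▸ t1, --b--▸ t0
  t1 = (b.0)\{b} :: deadlocked
Trace ⟨aa⟩ through P, begin at {s0}:
  [1] a ⇒ {s1}
  [2] a ⇒ {s2}
  ✓ P
Trace ⟨aa⟩ through Q, begin at {t0}:
  [1] a ⇒ {t1}
  [2] a ⇒ no successor for Q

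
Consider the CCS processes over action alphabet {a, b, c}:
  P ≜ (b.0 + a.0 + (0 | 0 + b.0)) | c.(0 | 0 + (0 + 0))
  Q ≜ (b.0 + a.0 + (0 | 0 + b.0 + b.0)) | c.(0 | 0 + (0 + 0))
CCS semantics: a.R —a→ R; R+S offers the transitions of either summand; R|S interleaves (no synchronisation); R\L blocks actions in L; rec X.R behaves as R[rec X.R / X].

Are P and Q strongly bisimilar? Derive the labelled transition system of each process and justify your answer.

bisimilar

LTS(P): 4 reachable states
  s0 = (b.0 + a.0 + (0 | 0 + b.0)) | c.(0 | 0 + (0 + 0)) :: =a=> s1, =b=> s1, =c=> s2
  s1 = 0 | c.(0 | 0 + (0 + 0)) :: =c=> s3
  s2 = (b.0 + a.0 + (0 | 0 + b.0)) | (0 | 0 + (0 + 0)) :: =a=> s3, =b=> s3
  s3 = 0 | (0 | 0 + (0 + 0)) :: deadlocked
LTS(Q): 4 reachable states
  t0 = (b.0 + a.0 + (0 | 0 + b.0 + b.0)) | c.(0 | 0 + (0 + 0)) :: =a=> t1, =b=> t1, =c=> t2
  t1 = 0 | c.(0 | 0 + (0 + 0)) :: =c=> t3
  t2 = (b.0 + a.0 + (0 | 0 + b.0 + b.0)) | (0 | 0 + (0 + 0)) :: =a=> t3, =b=> t3
  t3 = 0 | (0 | 0 + (0 + 0)) :: deadlocked
Partition-refinement fixed point:
  B0 = {s0, t0}
  B1 = {s1, t1}
  B2 = {s3, t3}
  B3 = {s2, t2}
s0 ∈ B0, t0 ∈ B0 → same block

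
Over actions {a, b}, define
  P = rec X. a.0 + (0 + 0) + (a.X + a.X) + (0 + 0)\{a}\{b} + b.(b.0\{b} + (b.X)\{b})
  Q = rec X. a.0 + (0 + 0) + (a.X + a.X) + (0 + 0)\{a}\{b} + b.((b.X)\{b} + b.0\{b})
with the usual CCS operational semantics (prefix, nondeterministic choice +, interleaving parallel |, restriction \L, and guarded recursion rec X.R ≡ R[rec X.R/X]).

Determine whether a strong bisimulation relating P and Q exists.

Reachable graph of P (4 states):
  s0 = rec X. a.0 + (0 + 0) + (a.X + a.X) + (0 + 0)\{a}\{b} + b.(b.0\{b} + (b.X)\{b}) | ··a··> s0, ··a··> s1, ··b··> s2
  s1 = 0 | stopped
  s2 = b.0\{b} + (b.(rec X. a.0 + (0 + 0) + (a.X + a.X) + (0 + 0)\{a}\{b} + b.(b.0\{b} + (b.X)\{b})))\{b} | ··b··> s3
  s3 = 0\{b} | stopped
Reachable graph of Q (4 states):
  t0 = rec X. a.0 + (0 + 0) + (a.X + a.X) + (0 + 0)\{a}\{b} + b.((b.X)\{b} + b.0\{b}) | ··a··> t0, ··a··> t1, ··b··> t2
  t1 = 0 | stopped
  t2 = (b.(rec X. a.0 + (0 + 0) + (a.X + a.X) + (0 + 0)\{a}\{b} + b.((b.X)\{b} + b.0\{b})))\{b} + b.0\{b} | ··b··> t3
  t3 = 0\{b} | stopped
Partition-refinement fixed point:
  B0 = {s0, t0}
  B1 = {s1, s3, t1, t3}
  B2 = {s2, t2}
s0 ∈ B0, t0 ∈ B0 → same block

YES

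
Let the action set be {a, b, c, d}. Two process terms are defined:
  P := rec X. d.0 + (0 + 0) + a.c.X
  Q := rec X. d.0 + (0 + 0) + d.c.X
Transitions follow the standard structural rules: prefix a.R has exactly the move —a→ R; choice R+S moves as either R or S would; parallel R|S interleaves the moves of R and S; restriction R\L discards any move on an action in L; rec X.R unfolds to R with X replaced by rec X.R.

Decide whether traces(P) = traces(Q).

trace-distinct — witness ⟨a⟩

LTS(P): 3 reachable states
  p0 = rec X. d.0 + (0 + 0) + a.c.X | -a-> p1, -d-> p2
  p1 = c.(rec X. d.0 + (0 + 0) + a.c.X) | -c-> p0
  p2 = 0 | stopped
LTS(Q): 3 reachable states
  q0 = rec X. d.0 + (0 + 0) + d.c.X | -d-> q1, -d-> q2
  q1 = 0 | stopped
  q2 = c.(rec X. d.0 + (0 + 0) + d.c.X) | -c-> q0
Run σ = ⟨a⟩ on P: start {p0}
  after a @ step 1: {p1}
  P completes σ.
Run σ = ⟨a⟩ on Q: start {q0}
  after a @ step 1: no successor for Q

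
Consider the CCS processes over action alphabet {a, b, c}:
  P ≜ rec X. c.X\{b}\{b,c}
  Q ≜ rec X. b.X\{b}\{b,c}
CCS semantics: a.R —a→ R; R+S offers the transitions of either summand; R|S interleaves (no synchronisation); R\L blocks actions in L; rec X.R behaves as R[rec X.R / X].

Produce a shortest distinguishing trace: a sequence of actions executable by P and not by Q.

c

P's transition system — 2 states:
  u0 = rec X. c.X\{b}\{b,c} :: =c=> u1
  u1 = (rec X. c.X\{b}\{b,c})\{b}\{b,c} :: deadlocked
Q's transition system — 2 states:
  v0 = rec X. b.X\{b}\{b,c} :: =b=> v1
  v1 = (rec X. b.X\{b}\{b,c})\{b}\{b,c} :: deadlocked
Run σ = ⟨c⟩ on P: start {u0}
  [1] c ⇒ {u1}
  P completes σ.
Run σ = ⟨c⟩ on Q: start {v0}
  [1] c ⇒ ∅ (Q stuck)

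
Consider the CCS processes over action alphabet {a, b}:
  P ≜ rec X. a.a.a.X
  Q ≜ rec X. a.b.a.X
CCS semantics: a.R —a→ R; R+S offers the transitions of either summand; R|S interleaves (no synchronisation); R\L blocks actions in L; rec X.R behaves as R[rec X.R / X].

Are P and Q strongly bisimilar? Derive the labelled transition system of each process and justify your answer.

Reachable graph of P (3 states):
  m0 = rec X. a.a.a.X → --a--▸ m1
  m1 = a.a.(rec X. a.a.a.X) → --a--▸ m2
  m2 = a.(rec X. a.a.a.X) → --a--▸ m0
Reachable graph of Q (3 states):
  n0 = rec X. a.b.a.X → --a--▸ n1
  n1 = b.a.(rec X. a.b.a.X) → --b--▸ n2
  n2 = a.(rec X. a.b.a.X) → --a--▸ n0
Partition-refinement fixed point:
  B0 = {m0, m1, m2}
  B1 = {n0}
  B2 = {n1}
  B3 = {n2}
m0 ∈ B0, n0 ∈ B1 → different blocks

P ≁ Q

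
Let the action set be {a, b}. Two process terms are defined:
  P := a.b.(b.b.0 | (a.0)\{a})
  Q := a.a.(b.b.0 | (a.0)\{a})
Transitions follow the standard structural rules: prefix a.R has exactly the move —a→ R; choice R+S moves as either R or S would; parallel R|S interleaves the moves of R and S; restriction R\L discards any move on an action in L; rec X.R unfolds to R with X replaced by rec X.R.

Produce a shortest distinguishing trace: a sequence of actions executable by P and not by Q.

ab

P's transition system — 5 states:
  u0 = a.b.(b.b.0 | (a.0)\{a}) :: ··a··> u1
  u1 = b.(b.b.0 | (a.0)\{a}) :: ··b··> u2
  u2 = b.b.0 | (a.0)\{a} :: ··b··> u3
  u3 = b.0 | (a.0)\{a} :: ··b··> u4
  u4 = 0 | (a.0)\{a} :: ·
Q's transition system — 5 states:
  v0 = a.a.(b.b.0 | (a.0)\{a}) :: ··a··> v1
  v1 = a.(b.b.0 | (a.0)\{a}) :: ··a··> v2
  v2 = b.b.0 | (a.0)\{a} :: ··b··> v3
  v3 = b.0 | (a.0)\{a} :: ··b··> v4
  v4 = 0 | (a.0)\{a} :: ·
Run σ = ⟨ab⟩ on P: start {u0}
  step 1 (a): {u1}
  step 2 (b): {u2}
  P completes σ.
Run σ = ⟨ab⟩ on Q: start {v0}
  step 1 (a): {v1}
  step 2 (b): ∅  — Q cannot continue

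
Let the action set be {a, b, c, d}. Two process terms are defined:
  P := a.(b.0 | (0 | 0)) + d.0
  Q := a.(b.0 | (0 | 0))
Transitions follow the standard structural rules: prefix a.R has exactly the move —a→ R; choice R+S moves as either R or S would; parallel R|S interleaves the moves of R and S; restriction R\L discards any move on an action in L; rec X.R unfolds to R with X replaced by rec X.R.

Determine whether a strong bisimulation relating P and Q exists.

Reachable graph of P (4 states):
  m0 = a.(b.0 | (0 | 0)) + d.0 → -a-> m1, -d-> m2
  m1 = b.0 | (0 | 0) → -b-> m3
  m2 = 0 → stopped
  m3 = 0 | (0 | 0) → stopped
Reachable graph of Q (3 states):
  n0 = a.(b.0 | (0 | 0)) → -a-> n1
  n1 = b.0 | (0 | 0) → -b-> n2
  n2 = 0 | (0 | 0) → stopped
Bisimilarity quotient blocks:
  B0 = {m0}
  B1 = {m1, n1}
  B2 = {m2, m3, n2}
  B3 = {n0}
m0 ∈ B0, n0 ∈ B3 → different blocks

P ≁ Q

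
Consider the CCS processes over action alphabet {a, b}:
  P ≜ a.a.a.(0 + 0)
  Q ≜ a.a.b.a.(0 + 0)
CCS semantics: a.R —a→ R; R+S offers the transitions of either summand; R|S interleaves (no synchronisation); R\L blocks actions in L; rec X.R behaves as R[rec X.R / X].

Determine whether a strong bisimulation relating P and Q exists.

Reachable graph of P (4 states):
  u0 = a.a.a.(0 + 0) → -a-> u1
  u1 = a.a.(0 + 0) → -a-> u2
  u2 = a.(0 + 0) → -a-> u3
  u3 = 0 + 0 → (no moves)
Reachable graph of Q (5 states):
  v0 = a.a.b.a.(0 + 0) → -a-> v1
  v1 = a.b.a.(0 + 0) → -a-> v2
  v2 = b.a.(0 + 0) → -b-> v3
  v3 = a.(0 + 0) → -a-> v4
  v4 = 0 + 0 → (no moves)
Coarsest stable partition (strong bisimilarity classes):
  B0 = {u0}
  B1 = {u1}
  B2 = {u2, v3}
  B3 = {u3, v4}
  B4 = {v0}
  B5 = {v1}
  B6 = {v2}
u0 ∈ B0, v0 ∈ B4 → different blocks

P ≁ Q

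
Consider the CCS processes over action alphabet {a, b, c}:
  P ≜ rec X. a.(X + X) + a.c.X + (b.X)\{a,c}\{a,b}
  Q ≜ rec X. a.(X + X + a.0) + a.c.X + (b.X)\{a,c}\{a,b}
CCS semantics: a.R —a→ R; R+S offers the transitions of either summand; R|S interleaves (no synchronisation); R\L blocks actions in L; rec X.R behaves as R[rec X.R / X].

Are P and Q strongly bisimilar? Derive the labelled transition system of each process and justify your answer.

NO

P's transition system — 3 states:
  p0 = rec X. a.(X + X) + a.c.X + (b.X)\{a,c}\{a,b} | —a→ p1, —a→ p2
  p1 = (rec X. a.(X + X) + a.c.X + (b.X)\{a,c}\{a,b}) + (rec X. a.(X + X) + a.c.X + (b.X)\{a,c}\{a,b}) | —a→ p1, —a→ p2
  p2 = c.(rec X. a.(X + X) + a.c.X + (b.X)\{a,c}\{a,b}) | —c→ p0
Q's transition system — 4 states:
  q0 = rec X. a.(X + X + a.0) + a.c.X + (b.X)\{a,c}\{a,b} | —a→ q1, —a→ q2
  q1 = (rec X. a.(X + X + a.0) + a.c.X + (b.X)\{a,c}\{a,b}) + (rec X. a.(X + X + a.0) + a.c.X + (b.X)\{a,c}\{a,b}) + a.0 | —a→ q1, —a→ q2, —a→ q3
  q2 = c.(rec X. a.(X + X + a.0) + a.c.X + (b.X)\{a,c}\{a,b}) | —c→ q0
  q3 = 0 | (no moves)
Partition-refinement fixed point:
  B0 = {p0, p1}
  B1 = {p2}
  B2 = {q0}
  B3 = {q2}
  B4 = {q1}
  B5 = {q3}
p0 ∈ B0, q0 ∈ B2 → different blocks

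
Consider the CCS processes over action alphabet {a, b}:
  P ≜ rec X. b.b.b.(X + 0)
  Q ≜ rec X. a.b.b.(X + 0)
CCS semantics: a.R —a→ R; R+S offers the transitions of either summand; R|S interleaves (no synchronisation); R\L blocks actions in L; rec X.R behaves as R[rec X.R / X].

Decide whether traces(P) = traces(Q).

traces(P) ≠ traces(Q) — witness ⟨b⟩

LTS(P): 4 reachable states
  p0 = rec X. b.b.b.(X + 0) ⊢ =b=> p1
  p1 = b.b.((rec X. b.b.b.(X + 0)) + 0) ⊢ =b=> p2
  p2 = b.((rec X. b.b.b.(X + 0)) + 0) ⊢ =b=> p3
  p3 = (rec X. b.b.b.(X + 0)) + 0 ⊢ =b=> p1
LTS(Q): 4 reachable states
  q0 = rec X. a.b.b.(X + 0) ⊢ =a=> q1
  q1 = b.b.((rec X. a.b.b.(X + 0)) + 0) ⊢ =b=> q2
  q2 = b.((rec X. a.b.b.(X + 0)) + 0) ⊢ =b=> q3
  q3 = (rec X. a.b.b.(X + 0)) + 0 ⊢ =a=> q1
Run σ = ⟨b⟩ on P: start {p0}
  after b @ step 1: {p1}
  — P admits the full trace.
Run σ = ⟨b⟩ on Q: start {q0}
  after b @ step 1: no successor for Q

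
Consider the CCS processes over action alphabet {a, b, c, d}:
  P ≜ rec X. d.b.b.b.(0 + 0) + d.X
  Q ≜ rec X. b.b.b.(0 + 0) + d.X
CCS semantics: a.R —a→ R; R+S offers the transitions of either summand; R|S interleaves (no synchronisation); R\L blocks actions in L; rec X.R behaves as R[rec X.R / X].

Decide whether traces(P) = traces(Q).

P's transition system — 5 states:
  p0 = rec X. d.b.b.b.(0 + 0) + d.X has moves -d-> p0, -d-> p1
  p1 = b.b.b.(0 + 0) has moves -b-> p2
  p2 = b.b.(0 + 0) has moves -b-> p3
  p3 = b.(0 + 0) has moves -b-> p4
  p4 = 0 + 0 has moves stopped
Q's transition system — 4 states:
  q0 = rec X. b.b.b.(0 + 0) + d.X has moves -b-> q1, -d-> q0
  q1 = b.b.(0 + 0) has moves -b-> q2
  q2 = b.(0 + 0) has moves -b-> q3
  q3 = 0 + 0 has moves stopped
Executing b from Q (initial set {q0}):
  step 1 (b): {q1}
  ✓ Q
Executing b from P (initial set {p0}):
  step 1 (b): ∅ (P stuck)

NO — witness ⟨b⟩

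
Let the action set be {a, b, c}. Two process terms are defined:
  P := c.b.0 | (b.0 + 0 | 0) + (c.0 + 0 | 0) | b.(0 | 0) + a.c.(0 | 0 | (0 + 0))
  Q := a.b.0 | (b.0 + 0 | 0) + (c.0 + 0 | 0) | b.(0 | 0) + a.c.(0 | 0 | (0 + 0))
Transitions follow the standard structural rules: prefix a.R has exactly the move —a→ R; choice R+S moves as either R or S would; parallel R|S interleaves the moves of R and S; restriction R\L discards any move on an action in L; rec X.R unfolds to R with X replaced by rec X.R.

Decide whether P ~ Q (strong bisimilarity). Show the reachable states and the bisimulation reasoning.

Reachable graph of P (11 states):
  u0 = c.b.0 | (b.0 + 0 | 0) + (c.0 + 0 | 0) | b.(0 | 0) + a.c.(0 | 0 | (0 + 0)) :: ··a··> u1, ··b··> u2, ··b··> u3, ··c··> u4, ··c··> u5
  u1 = c.(0 | 0 | (0 + 0)) :: ··c··> u6
  u2 = (c.0 + 0 | 0) | (0 | 0) :: ··c··> u7
  u3 = c.b.0 | 0 :: ··c··> u8
  u4 = 0 | b.(0 | 0) :: ··b··> u7
  u5 = b.0 | (b.0 + 0 | 0) :: ··b··> u8, ··b··> u9
  u6 = 0 | 0 | (0 + 0) :: stopped
  u7 = 0 | (0 | 0) :: stopped
  u8 = b.0 | 0 :: ··b··> u10
  u9 = 0 | (b.0 + 0 | 0) :: ··b··> u10
  u10 = 0 | 0 :: stopped
Reachable graph of Q (11 states):
  v0 = a.b.0 | (b.0 + 0 | 0) + (c.0 + 0 | 0) | b.(0 | 0) + a.c.(0 | 0 | (0 + 0)) :: ··a··> v1, ··a··> v2, ··b··> v3, ··b··> v4, ··c··> v5
  v1 = b.0 | (b.0 + 0 | 0) :: ··b··> v6, ··b··> v7
  v2 = c.(0 | 0 | (0 + 0)) :: ··c··> v8
  v3 = (c.0 + 0 | 0) | (0 | 0) :: ··c··> v9
  v4 = a.b.0 | 0 :: ··a··> v7
  v5 = 0 | b.(0 | 0) :: ··b··> v9
  v6 = 0 | (b.0 + 0 | 0) :: ··b··> v10
  v7 = b.0 | 0 :: ··b··> v10
  v8 = 0 | 0 | (0 + 0) :: stopped
  v9 = 0 | (0 | 0) :: stopped
  v10 = 0 | 0 :: stopped
Bisimilarity quotient blocks:
  B0 = {u0}
  B1 = {u1, u2, v2, v3}
  B2 = {u10, u6, u7, v10, v8, v9}
  B3 = {u4, u8, u9, v5, v6, v7}
  B4 = {u3}
  B5 = {u5, v1}
  B6 = {v0}
  B7 = {v4}
u0 ∈ B0, v0 ∈ B6 → different blocks

P ≁ Q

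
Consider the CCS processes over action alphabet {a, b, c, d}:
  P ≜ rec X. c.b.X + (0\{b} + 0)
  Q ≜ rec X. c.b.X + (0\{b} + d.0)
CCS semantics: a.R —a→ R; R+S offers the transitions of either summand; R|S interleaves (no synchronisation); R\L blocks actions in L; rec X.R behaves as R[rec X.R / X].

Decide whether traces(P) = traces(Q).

Reachable graph of P (2 states):
  m0 = rec X. c.b.X + (0\{b} + 0) | =c=> m1
  m1 = b.(rec X. c.b.X + (0\{b} + 0)) | =b=> m0
Reachable graph of Q (3 states):
  n0 = rec X. c.b.X + (0\{b} + d.0) | =c=> n1, =d=> n2
  n1 = b.(rec X. c.b.X + (0\{b} + d.0)) | =b=> n0
  n2 = 0 | ∅
Run σ = ⟨d⟩ on Q: start {n0}
  [1] d ⇒ {n2}
  Q completes σ.
Run σ = ⟨d⟩ on P: start {m0}
  [1] d ⇒ ∅  — P cannot continue

NO — witness ⟨d⟩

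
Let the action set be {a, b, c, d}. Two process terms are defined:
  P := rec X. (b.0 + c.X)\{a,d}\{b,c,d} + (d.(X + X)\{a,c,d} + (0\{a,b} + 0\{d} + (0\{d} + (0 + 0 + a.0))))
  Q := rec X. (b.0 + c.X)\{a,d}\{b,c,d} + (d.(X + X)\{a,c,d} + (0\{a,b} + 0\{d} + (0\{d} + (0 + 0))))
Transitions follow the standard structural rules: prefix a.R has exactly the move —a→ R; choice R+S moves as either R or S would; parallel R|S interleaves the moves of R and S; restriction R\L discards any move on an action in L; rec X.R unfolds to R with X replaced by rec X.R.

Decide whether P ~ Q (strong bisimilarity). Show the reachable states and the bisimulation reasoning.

LTS(P): 3 reachable states
  p0 = rec X. (b.0 + c.X)\{a,d}\{b,c,d} + (d.(X + X)\{a,c,d} + (0\{a,b} + 0\{d} + (0\{d} + (0 + 0 + a.0)))) has moves ··a··> p1, ··d··> p2
  p1 = 0 has moves deadlocked
  p2 = ((rec X. (b.0 + c.X)\{a,d}\{b,c,d} + (d.(X + X)\{a,c,d} + (0\{a,b} + 0\{d} + (0\{d} + (0 + 0 + a.0))))) + (rec X. (b.0 + c.X)\{a,d}\{b,c,d} + (d.(X + X)\{a,c,d} + (0\{a,b} + 0\{d} + (0\{d} + (0 + 0 + a.0))))))\{a,c,d} has moves deadlocked
LTS(Q): 2 reachable states
  q0 = rec X. (b.0 + c.X)\{a,d}\{b,c,d} + (d.(X + X)\{a,c,d} + (0\{a,b} + 0\{d} + (0\{d} + (0 + 0)))) has moves ··d··> q1
  q1 = ((rec X. (b.0 + c.X)\{a,d}\{b,c,d} + (d.(X + X)\{a,c,d} + (0\{a,b} + 0\{d} + (0\{d} + (0 + 0))))) + (rec X. (b.0 + c.X)\{a,d}\{b,c,d} + (d.(X + X)\{a,c,d} + (0\{a,b} + 0\{d} + (0\{d} + (0 + 0))))))\{a,c,d} has moves deadlocked
Partition-refinement fixed point:
  B0 = {p0}
  B1 = {p1, p2, q1}
  B2 = {q0}
p0 ∈ B0, q0 ∈ B2 → different blocks

NO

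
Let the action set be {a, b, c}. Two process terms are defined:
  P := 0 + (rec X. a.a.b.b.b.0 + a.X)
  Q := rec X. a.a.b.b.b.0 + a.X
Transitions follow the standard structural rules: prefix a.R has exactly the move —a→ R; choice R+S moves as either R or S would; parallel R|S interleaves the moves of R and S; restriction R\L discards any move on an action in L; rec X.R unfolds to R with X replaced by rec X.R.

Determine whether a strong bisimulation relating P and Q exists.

P ~ Q

P's transition system — 7 states:
  u0 = 0 + (rec X. a.a.b.b.b.0 + a.X) :: --a--▸ u1, --a--▸ u2
  u1 = a.b.b.b.0 :: --a--▸ u3
  u2 = rec X. a.a.b.b.b.0 + a.X :: --a--▸ u1, --a--▸ u2
  u3 = b.b.b.0 :: --b--▸ u4
  u4 = b.b.0 :: --b--▸ u5
  u5 = b.0 :: --b--▸ u6
  u6 = 0 :: deadlocked
Q's transition system — 6 states:
  v0 = rec X. a.a.b.b.b.0 + a.X :: --a--▸ v0, --a--▸ v1
  v1 = a.b.b.b.0 :: --a--▸ v2
  v2 = b.b.b.0 :: --b--▸ v3
  v3 = b.b.0 :: --b--▸ v4
  v4 = b.0 :: --b--▸ v5
  v5 = 0 :: deadlocked
Coarsest stable partition (strong bisimilarity classes):
  B0 = {u0, u2, v0}
  B1 = {u1, v1}
  B2 = {u3, v2}
  B3 = {u4, v3}
  B4 = {u5, v4}
  B5 = {u6, v5}
u0 ∈ B0, v0 ∈ B0 → same block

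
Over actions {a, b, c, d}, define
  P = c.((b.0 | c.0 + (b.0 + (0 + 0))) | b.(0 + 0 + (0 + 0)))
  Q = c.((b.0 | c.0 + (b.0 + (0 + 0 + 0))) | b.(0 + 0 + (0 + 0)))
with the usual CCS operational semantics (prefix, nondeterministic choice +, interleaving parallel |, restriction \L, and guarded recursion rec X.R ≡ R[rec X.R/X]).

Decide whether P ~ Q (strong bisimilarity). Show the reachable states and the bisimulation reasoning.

YES

LTS(P): 11 reachable states
  p0 = c.((b.0 | c.0 + (b.0 + (0 + 0))) | b.(0 + 0 + (0 + 0))) has moves --c--▸ p1
  p1 = (b.0 | c.0 + (b.0 + (0 + 0))) | b.(0 + 0 + (0 + 0)) has moves --b--▸ p2, --b--▸ p3, --b--▸ p4, --c--▸ p5
  p2 = (b.0 | c.0 + (b.0 + (0 + 0))) | (0 + 0 + (0 + 0)) has moves --b--▸ p6, --b--▸ p7, --c--▸ p8
  p3 = 0 | b.(0 + 0 + (0 + 0)) has moves --b--▸ p6
  p4 = 0 | c.0 | b.(0 + 0 + (0 + 0)) has moves --b--▸ p7, --c--▸ p9
  p5 = b.0 | 0 | b.(0 + 0 + (0 + 0)) has moves --b--▸ p8, --b--▸ p9
  p6 = 0 | (0 + 0 + (0 + 0)) has moves (no moves)
  p7 = 0 | c.0 | (0 + 0 + (0 + 0)) has moves --c--▸ p10
  p8 = b.0 | 0 | (0 + 0 + (0 + 0)) has moves --b--▸ p10
  p9 = 0 | 0 | b.(0 + 0 + (0 + 0)) has moves --b--▸ p10
  p10 = 0 | 0 | (0 + 0 + (0 + 0)) has moves (no moves)
LTS(Q): 11 reachable states
  q0 = c.((b.0 | c.0 + (b.0 + (0 + 0 + 0))) | b.(0 + 0 + (0 + 0))) has moves --c--▸ q1
  q1 = (b.0 | c.0 + (b.0 + (0 + 0 + 0))) | b.(0 + 0 + (0 + 0)) has moves --b--▸ q2, --b--▸ q3, --b--▸ q4, --c--▸ q5
  q2 = (b.0 | c.0 + (b.0 + (0 + 0 + 0))) | (0 + 0 + (0 + 0)) has moves --b--▸ q6, --b--▸ q7, --c--▸ q8
  q3 = 0 | b.(0 + 0 + (0 + 0)) has moves --b--▸ q6
  q4 = 0 | c.0 | b.(0 + 0 + (0 + 0)) has moves --b--▸ q7, --c--▸ q9
  q5 = b.0 | 0 | b.(0 + 0 + (0 + 0)) has moves --b--▸ q8, --b--▸ q9
  q6 = 0 | (0 + 0 + (0 + 0)) has moves (no moves)
  q7 = 0 | c.0 | (0 + 0 + (0 + 0)) has moves --c--▸ q10
  q8 = b.0 | 0 | (0 + 0 + (0 + 0)) has moves --b--▸ q10
  q9 = 0 | 0 | b.(0 + 0 + (0 + 0)) has moves --b--▸ q10
  q10 = 0 | 0 | (0 + 0 + (0 + 0)) has moves (no moves)
Coarsest stable partition (strong bisimilarity classes):
  B0 = {p0, q0}
  B1 = {p1, q1}
  B2 = {p2, q2}
  B3 = {p3, p8, p9, q3, q8, q9}
  B4 = {p10, p6, q10, q6}
  B5 = {p7, q7}
  B6 = {p4, q4}
  B7 = {p5, q5}
p0 ∈ B0, q0 ∈ B0 → same block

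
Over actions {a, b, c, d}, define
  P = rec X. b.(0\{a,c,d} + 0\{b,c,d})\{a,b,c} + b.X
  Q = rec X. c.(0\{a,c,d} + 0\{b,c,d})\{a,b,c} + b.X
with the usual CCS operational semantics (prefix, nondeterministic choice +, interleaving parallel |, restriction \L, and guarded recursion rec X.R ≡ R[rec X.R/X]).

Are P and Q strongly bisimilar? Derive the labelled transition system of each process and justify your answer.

P's transition system — 2 states:
  s0 = rec X. b.(0\{a,c,d} + 0\{b,c,d})\{a,b,c} + b.X has moves --b--▸ s0, --b--▸ s1
  s1 = (0\{a,c,d} + 0\{b,c,d})\{a,b,c} has moves ·
Q's transition system — 2 states:
  t0 = rec X. c.(0\{a,c,d} + 0\{b,c,d})\{a,b,c} + b.X has moves --b--▸ t0, --c--▸ t1
  t1 = (0\{a,c,d} + 0\{b,c,d})\{a,b,c} has moves ·
Bisimilarity quotient blocks:
  B0 = {s0}
  B1 = {s1, t1}
  B2 = {t0}
s0 ∈ B0, t0 ∈ B2 → different blocks

P ≁ Q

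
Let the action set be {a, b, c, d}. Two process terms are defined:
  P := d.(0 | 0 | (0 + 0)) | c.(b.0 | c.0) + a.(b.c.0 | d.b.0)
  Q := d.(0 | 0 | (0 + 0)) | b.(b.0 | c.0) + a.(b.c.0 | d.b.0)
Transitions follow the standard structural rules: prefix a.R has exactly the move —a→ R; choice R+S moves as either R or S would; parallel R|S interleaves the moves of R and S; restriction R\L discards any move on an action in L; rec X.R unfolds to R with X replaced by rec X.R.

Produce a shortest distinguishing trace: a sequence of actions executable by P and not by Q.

Reachable graph of P (19 states):
  m0 = d.(0 | 0 | (0 + 0)) | c.(b.0 | c.0) + a.(b.c.0 | d.b.0) :: ··a··> m1, ··c··> m2, ··d··> m3
  m1 = b.c.0 | d.b.0 :: ··b··> m4, ··d··> m5
  m2 = d.(0 | 0 | (0 + 0)) | (b.0 | c.0) :: ··b··> m6, ··c··> m7, ··d··> m8
  m3 = 0 | 0 | (0 + 0) | c.(b.0 | c.0) :: ··c··> m8
  m4 = c.0 | d.b.0 :: ··c··> m9, ··d··> m10
  m5 = b.c.0 | b.0 :: ··b··> m10, ··b··> m11
  m6 = d.(0 | 0 | (0 + 0)) | (0 | c.0) :: ··c··> m12, ··d··> m13
  m7 = d.(0 | 0 | (0 + 0)) | (b.0 | 0) :: ··b··> m12, ··d··> m14
  m8 = 0 | 0 | (0 + 0) | (b.0 | c.0) :: ··b··> m13, ··c··> m14
  m9 = 0 | d.b.0 :: ··d··> m15
  m10 = c.0 | b.0 :: ··b··> m16, ··c··> m15
  m11 = b.c.0 | 0 :: ··b··> m16
  m12 = d.(0 | 0 | (0 + 0)) | (0 | 0) :: ··d··> m17
  m13 = 0 | 0 | (0 + 0) | (0 | c.0) :: ··c··> m17
  m14 = 0 | 0 | (0 + 0) | (b.0 | 0) :: ··b··> m17
  m15 = 0 | b.0 :: ··b··> m18
  m16 = c.0 | 0 :: ··c··> m18
  m17 = 0 | 0 | (0 + 0) | (0 | 0) :: ·
  m18 = 0 | 0 :: ·
Reachable graph of Q (19 states):
  n0 = d.(0 | 0 | (0 + 0)) | b.(b.0 | c.0) + a.(b.c.0 | d.b.0) :: ··a··> n1, ··b··> n2, ··d··> n3
  n1 = b.c.0 | d.b.0 :: ··b··> n4, ··d··> n5
  n2 = d.(0 | 0 | (0 + 0)) | (b.0 | c.0) :: ··b··> n6, ··c··> n7, ··d··> n8
  n3 = 0 | 0 | (0 + 0) | b.(b.0 | c.0) :: ··b··> n8
  n4 = c.0 | d.b.0 :: ··c··> n9, ··d··> n10
  n5 = b.c.0 | b.0 :: ··b··> n10, ··b··> n11
  n6 = d.(0 | 0 | (0 + 0)) | (0 | c.0) :: ··c··> n12, ··d··> n13
  n7 = d.(0 | 0 | (0 + 0)) | (b.0 | 0) :: ··b··> n12, ··d··> n14
  n8 = 0 | 0 | (0 + 0) | (b.0 | c.0) :: ··b··> n13, ··c··> n14
  n9 = 0 | d.b.0 :: ··d··> n15
  n10 = c.0 | b.0 :: ··b··> n16, ··c··> n15
  n11 = b.c.0 | 0 :: ··b··> n16
  n12 = d.(0 | 0 | (0 + 0)) | (0 | 0) :: ··d··> n17
  n13 = 0 | 0 | (0 + 0) | (0 | c.0) :: ··c··> n17
  n14 = 0 | 0 | (0 + 0) | (b.0 | 0) :: ··b··> n17
  n15 = 0 | b.0 :: ··b··> n18
  n16 = c.0 | 0 :: ··c··> n18
  n17 = 0 | 0 | (0 + 0) | (0 | 0) :: ·
  n18 = 0 | 0 :: ·
Trace ⟨c⟩ through P, begin at {m0}:
  after c @ step 1: {m2}
  ✓ P
Trace ⟨c⟩ through Q, begin at {n0}:
  after c @ step 1: ∅ (Q stuck)

c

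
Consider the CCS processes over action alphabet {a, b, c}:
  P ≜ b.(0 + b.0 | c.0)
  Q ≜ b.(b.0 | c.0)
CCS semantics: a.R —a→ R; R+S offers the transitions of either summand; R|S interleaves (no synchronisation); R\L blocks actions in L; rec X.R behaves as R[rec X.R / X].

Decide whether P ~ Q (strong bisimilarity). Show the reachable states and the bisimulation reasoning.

LTS(P): 5 reachable states
  p0 = b.(0 + b.0 | c.0) :: -b-> p1
  p1 = 0 + b.0 | c.0 :: -b-> p2, -c-> p3
  p2 = 0 | c.0 :: -c-> p4
  p3 = b.0 | 0 :: -b-> p4
  p4 = 0 | 0 :: deadlocked
LTS(Q): 5 reachable states
  q0 = b.(b.0 | c.0) :: -b-> q1
  q1 = b.0 | c.0 :: -b-> q2, -c-> q3
  q2 = 0 | c.0 :: -c-> q4
  q3 = b.0 | 0 :: -b-> q4
  q4 = 0 | 0 :: deadlocked
Coarsest stable partition (strong bisimilarity classes):
  B0 = {p0, q0}
  B1 = {p1, q1}
  B2 = {p2, q2}
  B3 = {p4, q4}
  B4 = {p3, q3}
p0 ∈ B0, q0 ∈ B0 → same block

bisimilar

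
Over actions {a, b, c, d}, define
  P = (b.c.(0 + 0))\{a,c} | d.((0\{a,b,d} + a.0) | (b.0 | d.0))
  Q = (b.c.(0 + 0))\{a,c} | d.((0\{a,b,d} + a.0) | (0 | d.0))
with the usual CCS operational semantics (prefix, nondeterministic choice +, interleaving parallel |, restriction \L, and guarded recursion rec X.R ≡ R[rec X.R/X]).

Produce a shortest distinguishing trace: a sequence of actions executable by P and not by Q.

LTS(P): 18 reachable states
  s0 = (b.c.(0 + 0))\{a,c} | d.((0\{a,b,d} + a.0) | (b.0 | d.0)) ⊢ =b=> s1, =d=> s2
  s1 = (c.(0 + 0))\{a,c} | d.((0\{a,b,d} + a.0) | (b.0 | d.0)) ⊢ =d=> s3
  s2 = (b.c.(0 + 0))\{a,c} | ((0\{a,b,d} + a.0) | (b.0 | d.0)) ⊢ =a=> s4, =b=> s3, =b=> s5, =d=> s6
  s3 = (c.(0 + 0))\{a,c} | ((0\{a,b,d} + a.0) | (b.0 | d.0)) ⊢ =a=> s7, =b=> s8, =d=> s9
  s4 = (b.c.(0 + 0))\{a,c} | (0 | (b.0 | d.0)) ⊢ =b=> s10, =b=> s7, =d=> s11
  s5 = (b.c.(0 + 0))\{a,c} | ((0\{a,b,d} + a.0) | (0 | d.0)) ⊢ =a=> s10, =b=> s8, =d=> s12
  s6 = (b.c.(0 + 0))\{a,c} | ((0\{a,b,d} + a.0) | (b.0 | 0)) ⊢ =a=> s11, =b=> s12, =b=> s9
  s7 = (c.(0 + 0))\{a,c} | (0 | (b.0 | d.0)) ⊢ =b=> s13, =d=> s14
  s8 = (c.(0 + 0))\{a,c} | ((0\{a,b,d} + a.0) | (0 | d.0)) ⊢ =a=> s13, =d=> s15
  s9 = (c.(0 + 0))\{a,c} | ((0\{a,b,d} + a.0) | (b.0 | 0)) ⊢ =a=> s14, =b=> s15
  s10 = (b.c.(0 + 0))\{a,c} | (0 | (0 | d.0)) ⊢ =b=> s13, =d=> s16
  s11 = (b.c.(0 + 0))\{a,c} | (0 | (b.0 | 0)) ⊢ =b=> s14, =b=> s16
  s12 = (b.c.(0 + 0))\{a,c} | ((0\{a,b,d} + a.0) | (0 | 0)) ⊢ =a=> s16, =b=> s15
  s13 = (c.(0 + 0))\{a,c} | (0 | (0 | d.0)) ⊢ =d=> s17
  s14 = (c.(0 + 0))\{a,c} | (0 | (b.0 | 0)) ⊢ =b=> s17
  s15 = (c.(0 + 0))\{a,c} | ((0\{a,b,d} + a.0) | (0 | 0)) ⊢ =a=> s17
  s16 = (b.c.(0 + 0))\{a,c} | (0 | (0 | 0)) ⊢ =b=> s17
  s17 = (c.(0 + 0))\{a,c} | (0 | (0 | 0)) ⊢ deadlocked
LTS(Q): 10 reachable states
  t0 = (b.c.(0 + 0))\{a,c} | d.((0\{a,b,d} + a.0) | (0 | d.0)) ⊢ =b=> t1, =d=> t2
  t1 = (c.(0 + 0))\{a,c} | d.((0\{a,b,d} + a.0) | (0 | d.0)) ⊢ =d=> t3
  t2 = (b.c.(0 + 0))\{a,c} | ((0\{a,b,d} + a.0) | (0 | d.0)) ⊢ =a=> t4, =b=> t3, =d=> t5
  t3 = (c.(0 + 0))\{a,c} | ((0\{a,b,d} + a.0) | (0 | d.0)) ⊢ =a=> t6, =d=> t7
  t4 = (b.c.(0 + 0))\{a,c} | (0 | (0 | d.0)) ⊢ =b=> t6, =d=> t8
  t5 = (b.c.(0 + 0))\{a,c} | ((0\{a,b,d} + a.0) | (0 | 0)) ⊢ =a=> t8, =b=> t7
  t6 = (c.(0 + 0))\{a,c} | (0 | (0 | d.0)) ⊢ =d=> t9
  t7 = (c.(0 + 0))\{a,c} | ((0\{a,b,d} + a.0) | (0 | 0)) ⊢ =a=> t9
  t8 = (b.c.(0 + 0))\{a,c} | (0 | (0 | 0)) ⊢ =b=> t9
  t9 = (c.(0 + 0))\{a,c} | (0 | (0 | 0)) ⊢ deadlocked
Trace ⟨bdb⟩ through P, begin at {s0}:
  after b @ step 1: {s1}
  after d @ step 2: {s3}
  after b @ step 3: {s8}
  — P admits the full trace.
Trace ⟨bdb⟩ through Q, begin at {t0}:
  after b @ step 1: {t1}
  after d @ step 2: {t3}
  after b @ step 3: ∅  — Q cannot continue

bdb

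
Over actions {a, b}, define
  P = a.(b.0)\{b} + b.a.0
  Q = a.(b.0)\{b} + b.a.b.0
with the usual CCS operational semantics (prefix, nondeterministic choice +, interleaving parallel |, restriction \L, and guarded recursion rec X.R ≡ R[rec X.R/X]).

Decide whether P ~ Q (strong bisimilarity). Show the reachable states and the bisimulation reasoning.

Reachable graph of P (4 states):
  p0 = a.(b.0)\{b} + b.a.0 :: -a-> p1, -b-> p2
  p1 = (b.0)\{b} :: ∅
  p2 = a.0 :: -a-> p3
  p3 = 0 :: ∅
Reachable graph of Q (5 states):
  q0 = a.(b.0)\{b} + b.a.b.0 :: -a-> q1, -b-> q2
  q1 = (b.0)\{b} :: ∅
  q2 = a.b.0 :: -a-> q3
  q3 = b.0 :: -b-> q4
  q4 = 0 :: ∅
Bisimilarity quotient blocks:
  B0 = {p0}
  B1 = {p1, p3, q1, q4}
  B2 = {p2}
  B3 = {q0}
  B4 = {q2}
  B5 = {q3}
p0 ∈ B0, q0 ∈ B3 → different blocks

NO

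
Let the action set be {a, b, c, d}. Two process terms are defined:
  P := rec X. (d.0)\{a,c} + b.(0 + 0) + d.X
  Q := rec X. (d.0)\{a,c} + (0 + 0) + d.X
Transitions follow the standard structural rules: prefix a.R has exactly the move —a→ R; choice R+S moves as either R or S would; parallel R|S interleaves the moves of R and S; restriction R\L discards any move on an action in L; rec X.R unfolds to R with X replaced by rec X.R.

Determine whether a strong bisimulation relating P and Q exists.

P ≁ Q

LTS(P): 3 reachable states
  s0 = rec X. (d.0)\{a,c} + b.(0 + 0) + d.X | -b-> s1, -d-> s0, -d-> s2
  s1 = 0 + 0 | (no moves)
  s2 = 0\{a,c} | (no moves)
LTS(Q): 2 reachable states
  t0 = rec X. (d.0)\{a,c} + (0 + 0) + d.X | -d-> t0, -d-> t1
  t1 = 0\{a,c} | (no moves)
Coarsest stable partition (strong bisimilarity classes):
  B0 = {s0}
  B1 = {s1, s2, t1}
  B2 = {t0}
s0 ∈ B0, t0 ∈ B2 → different blocks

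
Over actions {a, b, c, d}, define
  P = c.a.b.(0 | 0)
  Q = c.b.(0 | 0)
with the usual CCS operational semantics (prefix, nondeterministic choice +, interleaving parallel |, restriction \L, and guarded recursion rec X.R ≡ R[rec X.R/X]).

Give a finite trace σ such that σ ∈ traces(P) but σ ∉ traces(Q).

Reachable graph of P (4 states):
  m0 = c.a.b.(0 | 0) ⊢ =c=> m1
  m1 = a.b.(0 | 0) ⊢ =a=> m2
  m2 = b.(0 | 0) ⊢ =b=> m3
  m3 = 0 | 0 ⊢ (no moves)
Reachable graph of Q (3 states):
  n0 = c.b.(0 | 0) ⊢ =c=> n1
  n1 = b.(0 | 0) ⊢ =b=> n2
  n2 = 0 | 0 ⊢ (no moves)
Trace ⟨ca⟩ through P, begin at {m0}:
  step 1 (c): {m1}
  step 2 (a): {m2}
  ✓ P
Trace ⟨ca⟩ through Q, begin at {n0}:
  step 1 (c): {n1}
  step 2 (a): no successor for Q

ca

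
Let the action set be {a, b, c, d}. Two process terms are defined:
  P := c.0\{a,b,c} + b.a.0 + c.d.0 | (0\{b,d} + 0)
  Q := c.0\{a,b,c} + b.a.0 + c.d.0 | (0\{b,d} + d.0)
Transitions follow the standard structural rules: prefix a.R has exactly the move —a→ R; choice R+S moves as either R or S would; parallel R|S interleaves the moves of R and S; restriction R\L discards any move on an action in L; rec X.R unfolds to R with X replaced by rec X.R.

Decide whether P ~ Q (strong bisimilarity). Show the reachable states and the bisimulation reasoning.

LTS(P): 6 reachable states
  s0 = c.0\{a,b,c} + b.a.0 + c.d.0 | (0\{b,d} + 0) ⊢ -b-> s1, -c-> s2, -c-> s3
  s1 = a.0 ⊢ -a-> s4
  s2 = 0\{a,b,c} ⊢ deadlocked
  s3 = d.0 | (0\{b,d} + 0) ⊢ -d-> s5
  s4 = 0 ⊢ deadlocked
  s5 = 0 | (0\{b,d} + 0) ⊢ deadlocked
LTS(Q): 9 reachable states
  t0 = c.0\{a,b,c} + b.a.0 + c.d.0 | (0\{b,d} + d.0) ⊢ -b-> t1, -c-> t2, -c-> t3, -d-> t4
  t1 = a.0 ⊢ -a-> t5
  t2 = 0\{a,b,c} ⊢ deadlocked
  t3 = d.0 | (0\{b,d} + d.0) ⊢ -d-> t6, -d-> t7
  t4 = c.d.0 | 0 ⊢ -c-> t7
  t5 = 0 ⊢ deadlocked
  t6 = 0 | (0\{b,d} + d.0) ⊢ -d-> t8
  t7 = d.0 | 0 ⊢ -d-> t8
  t8 = 0 | 0 ⊢ deadlocked
Partition-refinement fixed point:
  B0 = {s0}
  B1 = {s2, s4, s5, t2, t5, t8}
  B2 = {s3, t6, t7}
  B3 = {s1, t1}
  B4 = {t0}
  B5 = {t4}
  B6 = {t3}
s0 ∈ B0, t0 ∈ B4 → different blocks

P ≁ Q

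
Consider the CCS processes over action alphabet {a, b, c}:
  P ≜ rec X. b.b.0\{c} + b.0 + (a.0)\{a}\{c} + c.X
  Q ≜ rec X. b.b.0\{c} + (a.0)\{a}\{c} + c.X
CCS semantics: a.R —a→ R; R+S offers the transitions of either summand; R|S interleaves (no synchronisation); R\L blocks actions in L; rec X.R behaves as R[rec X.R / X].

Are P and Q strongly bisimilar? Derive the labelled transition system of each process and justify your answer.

P ≁ Q

LTS(P): 4 reachable states
  p0 = rec X. b.b.0\{c} + b.0 + (a.0)\{a}\{c} + c.X → -b-> p1, -b-> p2, -c-> p0
  p1 = 0 → (no moves)
  p2 = b.0\{c} → -b-> p3
  p3 = 0\{c} → (no moves)
LTS(Q): 3 reachable states
  q0 = rec X. b.b.0\{c} + (a.0)\{a}\{c} + c.X → -b-> q1, -c-> q0
  q1 = b.0\{c} → -b-> q2
  q2 = 0\{c} → (no moves)
Partition-refinement fixed point:
  B0 = {p0}
  B1 = {p2, q1}
  B2 = {p1, p3, q2}
  B3 = {q0}
p0 ∈ B0, q0 ∈ B3 → different blocks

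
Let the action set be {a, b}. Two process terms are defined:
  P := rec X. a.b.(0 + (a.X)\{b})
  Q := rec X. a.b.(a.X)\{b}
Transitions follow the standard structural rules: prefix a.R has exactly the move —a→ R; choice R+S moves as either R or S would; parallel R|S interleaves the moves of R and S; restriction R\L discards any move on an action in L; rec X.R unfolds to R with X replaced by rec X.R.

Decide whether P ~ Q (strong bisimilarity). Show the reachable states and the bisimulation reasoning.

LTS(P): 5 reachable states
  p0 = rec X. a.b.(0 + (a.X)\{b}) → --a--▸ p1
  p1 = b.(0 + (a.(rec X. a.b.(0 + (a.X)\{b})))\{b}) → --b--▸ p2
  p2 = 0 + (a.(rec X. a.b.(0 + (a.X)\{b})))\{b} → --a--▸ p3
  p3 = (rec X. a.b.(0 + (a.X)\{b}))\{b} → --a--▸ p4
  p4 = (b.(0 + (a.(rec X. a.b.(0 + (a.X)\{b})))\{b}))\{b} → ∅
LTS(Q): 5 reachable states
  q0 = rec X. a.b.(a.X)\{b} → --a--▸ q1
  q1 = b.(a.(rec X. a.b.(a.X)\{b}))\{b} → --b--▸ q2
  q2 = (a.(rec X. a.b.(a.X)\{b}))\{b} → --a--▸ q3
  q3 = (rec X. a.b.(a.X)\{b})\{b} → --a--▸ q4
  q4 = (b.(a.(rec X. a.b.(a.X)\{b}))\{b})\{b} → ∅
Partition-refinement fixed point:
  B0 = {p0, q0}
  B1 = {p1, q1}
  B2 = {p2, q2}
  B3 = {p3, q3}
  B4 = {p4, q4}
p0 ∈ B0, q0 ∈ B0 → same block

P ~ Q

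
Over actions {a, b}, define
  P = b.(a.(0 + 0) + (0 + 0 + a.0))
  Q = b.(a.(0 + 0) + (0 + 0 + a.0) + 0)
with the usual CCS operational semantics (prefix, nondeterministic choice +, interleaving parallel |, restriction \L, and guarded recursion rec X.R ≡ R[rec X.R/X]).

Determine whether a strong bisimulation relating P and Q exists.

YES

P's transition system — 4 states:
  u0 = b.(a.(0 + 0) + (0 + 0 + a.0)) :: -b-> u1
  u1 = a.(0 + 0) + (0 + 0 + a.0) :: -a-> u2, -a-> u3
  u2 = 0 :: (no moves)
  u3 = 0 + 0 :: (no moves)
Q's transition system — 4 states:
  v0 = b.(a.(0 + 0) + (0 + 0 + a.0) + 0) :: -b-> v1
  v1 = a.(0 + 0) + (0 + 0 + a.0) + 0 :: -a-> v2, -a-> v3
  v2 = 0 :: (no moves)
  v3 = 0 + 0 :: (no moves)
Bisimilarity quotient blocks:
  B0 = {u0, v0}
  B1 = {u1, v1}
  B2 = {u2, u3, v2, v3}
u0 ∈ B0, v0 ∈ B0 → same block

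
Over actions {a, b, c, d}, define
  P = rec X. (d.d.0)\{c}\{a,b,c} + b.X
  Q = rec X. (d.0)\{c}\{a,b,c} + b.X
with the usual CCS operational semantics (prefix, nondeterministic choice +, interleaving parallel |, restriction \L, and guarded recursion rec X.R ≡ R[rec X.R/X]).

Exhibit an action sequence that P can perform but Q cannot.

dd

LTS(P): 3 reachable states
  s0 = rec X. (d.d.0)\{c}\{a,b,c} + b.X | ··b··> s0, ··d··> s1
  s1 = (d.0)\{c}\{a,b,c} | ··d··> s2
  s2 = 0\{c}\{a,b,c} | ·
LTS(Q): 2 reachable states
  t0 = rec X. (d.0)\{c}\{a,b,c} + b.X | ··b··> t0, ··d··> t1
  t1 = 0\{c}\{a,b,c} | ·
Trace ⟨dd⟩ through P, begin at {s0}:
  [1] d ⇒ {s1}
  [2] d ⇒ {s2}
  ✓ P
Trace ⟨dd⟩ through Q, begin at {t0}:
  [1] d ⇒ {t1}
  [2] d ⇒ no successor for Q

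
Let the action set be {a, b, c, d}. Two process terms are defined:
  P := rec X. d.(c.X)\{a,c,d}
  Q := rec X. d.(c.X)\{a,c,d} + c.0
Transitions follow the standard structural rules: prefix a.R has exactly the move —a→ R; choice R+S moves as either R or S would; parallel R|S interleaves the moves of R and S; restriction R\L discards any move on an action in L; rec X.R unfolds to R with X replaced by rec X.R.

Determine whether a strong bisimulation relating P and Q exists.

LTS(P): 2 reachable states
  s0 = rec X. d.(c.X)\{a,c,d} | ··d··> s1
  s1 = (c.(rec X. d.(c.X)\{a,c,d}))\{a,c,d} | (no moves)
LTS(Q): 3 reachable states
  t0 = rec X. d.(c.X)\{a,c,d} + c.0 | ··c··> t1, ··d··> t2
  t1 = 0 | (no moves)
  t2 = (c.(rec X. d.(c.X)\{a,c,d} + c.0))\{a,c,d} | (no moves)
Coarsest stable partition (strong bisimilarity classes):
  B0 = {s0}
  B1 = {s1, t1, t2}
  B2 = {t0}
s0 ∈ B0, t0 ∈ B2 → different blocks

NO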